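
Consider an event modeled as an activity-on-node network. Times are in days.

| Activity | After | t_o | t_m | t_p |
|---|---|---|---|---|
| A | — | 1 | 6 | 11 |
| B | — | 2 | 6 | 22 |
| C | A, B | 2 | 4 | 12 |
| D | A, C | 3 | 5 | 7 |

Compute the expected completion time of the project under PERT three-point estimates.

18 days

te_A = (1 + 4·6 + 11)/6 = 36/6 = 6
te_B = (2 + 4·6 + 22)/6 = 48/6 = 8
te_C = (2 + 4·4 + 12)/6 = 30/6 = 5
te_D = (3 + 4·5 + 7)/6 = 30/6 = 5

Forward pass:
ES_A = 0; EF_A = 6
ES_B = 0; EF_B = 8
ES_C = max(EF_A=6, EF_B=8) = 8; EF_C = 8+5 = 13
ES_D = max(EF_A=6, EF_C=13) = 13; EF_D = 13+5 = 18
Expected project duration μ = 18 days. Critical path: B → C → D.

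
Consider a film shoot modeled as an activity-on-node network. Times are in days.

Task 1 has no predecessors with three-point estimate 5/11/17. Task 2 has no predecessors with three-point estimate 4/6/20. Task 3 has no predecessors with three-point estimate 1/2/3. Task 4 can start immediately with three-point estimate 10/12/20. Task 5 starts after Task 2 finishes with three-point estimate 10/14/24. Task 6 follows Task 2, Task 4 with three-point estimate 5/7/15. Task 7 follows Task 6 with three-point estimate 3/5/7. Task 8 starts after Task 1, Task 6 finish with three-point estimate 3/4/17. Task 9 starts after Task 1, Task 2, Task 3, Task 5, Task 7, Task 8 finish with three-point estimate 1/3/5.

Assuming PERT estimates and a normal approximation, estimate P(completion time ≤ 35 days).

te_Task 1 = (5 + 4·11 + 17)/6 = 66/6 = 11; σ²_Task 1 = ((17−5)/6)² = 4.000
te_Task 2 = (4 + 4·6 + 20)/6 = 48/6 = 8; σ²_Task 2 = ((20−4)/6)² = 7.111
te_Task 3 = (1 + 4·2 + 3)/6 = 12/6 = 2; σ²_Task 3 = ((3−1)/6)² = 0.111
te_Task 4 = (10 + 4·12 + 20)/6 = 78/6 = 13; σ²_Task 4 = ((20−10)/6)² = 2.778
te_Task 5 = (10 + 4·14 + 24)/6 = 90/6 = 15; σ²_Task 5 = ((24−10)/6)² = 5.444
te_Task 6 = (5 + 4·7 + 15)/6 = 48/6 = 8; σ²_Task 6 = ((15−5)/6)² = 2.778
te_Task 7 = (3 + 4·5 + 7)/6 = 30/6 = 5; σ²_Task 7 = ((7−3)/6)² = 0.444
te_Task 8 = (3 + 4·4 + 17)/6 = 36/6 = 6; σ²_Task 8 = ((17−3)/6)² = 5.444
te_Task 9 = (1 + 4·3 + 5)/6 = 18/6 = 3; σ²_Task 9 = ((5−1)/6)² = 0.444

Forward pass:
ES_Task 1 = 0; EF_Task 1 = 11
ES_Task 2 = 0; EF_Task 2 = 8
ES_Task 3 = 0; EF_Task 3 = 2
ES_Task 4 = 0; EF_Task 4 = 13
ES_Task 5 = 8; EF_Task 5 = 8+15 = 23
ES_Task 6 = max(EF_Task 2=8, EF_Task 4=13) = 13; EF_Task 6 = 13+8 = 21
ES_Task 7 = 21; EF_Task 7 = 21+5 = 26
ES_Task 8 = max(EF_Task 1=11, EF_Task 6=21) = 21; EF_Task 8 = 21+6 = 27
ES_Task 9 = max(EF_Task 1=11, EF_Task 2=8, EF_Task 3=2, EF_Task 5=23, EF_Task 7=26, EF_Task 8=27) = 27; EF_Task 9 = 27+3 = 30
Expected project duration μ = 30 days. Critical path: Task 4 → Task 6 → Task 8 → Task 9.

Variance along critical path = 2.778 + 2.778 + 5.444 + 0.444 = 11.444; σ = √11.444 = 3.383 days.
Z = (35 − 30) / 3.383 = 1.478
P(T ≤ 35) = Φ(1.478) ≈ 0.930

0.930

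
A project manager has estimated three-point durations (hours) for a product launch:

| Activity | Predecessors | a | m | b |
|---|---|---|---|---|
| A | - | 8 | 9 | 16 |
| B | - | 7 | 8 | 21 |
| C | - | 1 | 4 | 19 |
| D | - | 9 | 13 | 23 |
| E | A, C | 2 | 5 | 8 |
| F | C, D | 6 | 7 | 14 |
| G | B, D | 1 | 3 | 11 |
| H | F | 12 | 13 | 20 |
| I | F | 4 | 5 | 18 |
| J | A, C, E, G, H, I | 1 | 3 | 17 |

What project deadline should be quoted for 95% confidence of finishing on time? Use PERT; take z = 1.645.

te_A = (8 + 4·9 + 16)/6 = 60/6 = 10; σ²_A = ((16−8)/6)² = 1.778
te_B = (7 + 4·8 + 21)/6 = 60/6 = 10; σ²_B = ((21−7)/6)² = 5.444
te_C = (1 + 4·4 + 19)/6 = 36/6 = 6; σ²_C = ((19−1)/6)² = 9.000
te_D = (9 + 4·13 + 23)/6 = 84/6 = 14; σ²_D = ((23−9)/6)² = 5.444
te_E = (2 + 4·5 + 8)/6 = 30/6 = 5; σ²_E = ((8−2)/6)² = 1.000
te_F = (6 + 4·7 + 14)/6 = 48/6 = 8; σ²_F = ((14−6)/6)² = 1.778
te_G = (1 + 4·3 + 11)/6 = 24/6 = 4; σ²_G = ((11−1)/6)² = 2.778
te_H = (12 + 4·13 + 20)/6 = 84/6 = 14; σ²_H = ((20−12)/6)² = 1.778
te_I = (4 + 4·5 + 18)/6 = 42/6 = 7; σ²_I = ((18−4)/6)² = 5.444
te_J = (1 + 4·3 + 17)/6 = 30/6 = 5; σ²_J = ((17−1)/6)² = 7.111

Forward pass:
ES_A = 0; EF_A = 10
ES_B = 0; EF_B = 10
ES_C = 0; EF_C = 6
ES_D = 0; EF_D = 14
ES_E = max(EF_A=10, EF_C=6) = 10; EF_E = 10+5 = 15
ES_F = max(EF_C=6, EF_D=14) = 14; EF_F = 14+8 = 22
ES_G = max(EF_B=10, EF_D=14) = 14; EF_G = 14+4 = 18
ES_H = 22; EF_H = 22+14 = 36
ES_I = 22; EF_I = 22+7 = 29
ES_J = max(EF_A=10, EF_C=6, EF_E=15, EF_G=18, EF_H=36, EF_I=29) = 36; EF_J = 36+5 = 41
Expected project duration μ = 41 hours. Critical path: D → F → H → J.

Variance along critical path = 5.444 + 1.778 + 1.778 + 7.111 = 16.111; σ = 4.014 hours.
D = μ + z·σ = 41 + 1.645·4.014 = 47.6 hours

47.6 hours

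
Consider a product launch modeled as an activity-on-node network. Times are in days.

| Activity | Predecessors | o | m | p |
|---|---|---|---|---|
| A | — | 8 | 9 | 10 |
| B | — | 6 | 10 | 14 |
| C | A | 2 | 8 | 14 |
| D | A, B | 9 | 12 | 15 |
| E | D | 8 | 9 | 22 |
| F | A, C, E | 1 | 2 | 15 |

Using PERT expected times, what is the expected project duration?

te_A = (8 + 4·9 + 10)/6 = 54/6 = 9
te_B = (6 + 4·10 + 14)/6 = 60/6 = 10
te_C = (2 + 4·8 + 14)/6 = 48/6 = 8
te_D = (9 + 4·12 + 15)/6 = 72/6 = 12
te_E = (8 + 4·9 + 22)/6 = 66/6 = 11
te_F = (1 + 4·2 + 15)/6 = 24/6 = 4

Forward pass:
ES_A = 0; EF_A = 9
ES_B = 0; EF_B = 10
ES_C = 9; EF_C = 9+8 = 17
ES_D = max(EF_A=9, EF_B=10) = 10; EF_D = 10+12 = 22
ES_E = 22; EF_E = 22+11 = 33
ES_F = max(EF_A=9, EF_C=17, EF_E=33) = 33; EF_F = 33+4 = 37
Expected project duration μ = 37 days. Critical path: B → D → E → F.

37 days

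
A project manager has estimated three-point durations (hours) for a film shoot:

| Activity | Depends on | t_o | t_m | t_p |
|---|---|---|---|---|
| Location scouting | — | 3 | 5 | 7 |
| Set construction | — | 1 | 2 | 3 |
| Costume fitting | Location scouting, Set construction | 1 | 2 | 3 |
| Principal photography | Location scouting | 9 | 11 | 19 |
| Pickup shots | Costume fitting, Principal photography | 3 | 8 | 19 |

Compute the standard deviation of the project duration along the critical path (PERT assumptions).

3.21 hours

te_Location scouting = (3 + 4·5 + 7)/6 = 30/6 = 5; σ²_Location scouting = ((7−3)/6)² = 0.444
te_Set construction = (1 + 4·2 + 3)/6 = 12/6 = 2; σ²_Set construction = ((3−1)/6)² = 0.111
te_Costume fitting = (1 + 4·2 + 3)/6 = 12/6 = 2; σ²_Costume fitting = ((3−1)/6)² = 0.111
te_Principal photography = (9 + 4·11 + 19)/6 = 72/6 = 12; σ²_Principal photography = ((19−9)/6)² = 2.778
te_Pickup shots = (3 + 4·8 + 19)/6 = 54/6 = 9; σ²_Pickup shots = ((19−3)/6)² = 7.111

Forward pass:
ES_Location scouting = 0; EF_Location scouting = 5
ES_Set construction = 0; EF_Set construction = 2
ES_Costume fitting = max(EF_Location scouting=5, EF_Set construction=2) = 5; EF_Costume fitting = 5+2 = 7
ES_Principal photography = 5; EF_Principal photography = 5+12 = 17
ES_Pickup shots = max(EF_Costume fitting=7, EF_Principal photography=17) = 17; EF_Pickup shots = 17+9 = 26
Expected project duration μ = 26 hours. Critical path: Location scouting → Principal photography → Pickup shots.

Variance along critical path = 0.444 + 2.778 + 7.111 = 10.333
σ = √10.333 = 3.215 hours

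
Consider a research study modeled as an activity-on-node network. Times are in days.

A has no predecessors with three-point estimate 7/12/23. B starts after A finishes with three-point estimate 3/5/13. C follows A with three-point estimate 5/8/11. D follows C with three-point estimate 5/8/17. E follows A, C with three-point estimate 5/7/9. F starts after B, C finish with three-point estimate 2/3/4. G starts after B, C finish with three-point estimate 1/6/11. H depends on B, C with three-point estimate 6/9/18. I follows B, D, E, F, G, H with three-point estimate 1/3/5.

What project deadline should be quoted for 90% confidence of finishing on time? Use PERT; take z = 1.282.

38.5 days

te_A = (7 + 4·12 + 23)/6 = 78/6 = 13; σ²_A = ((23−7)/6)² = 7.111
te_B = (3 + 4·5 + 13)/6 = 36/6 = 6; σ²_B = ((13−3)/6)² = 2.778
te_C = (5 + 4·8 + 11)/6 = 48/6 = 8; σ²_C = ((11−5)/6)² = 1.000
te_D = (5 + 4·8 + 17)/6 = 54/6 = 9; σ²_D = ((17−5)/6)² = 4.000
te_E = (5 + 4·7 + 9)/6 = 42/6 = 7; σ²_E = ((9−5)/6)² = 0.444
te_F = (2 + 4·3 + 4)/6 = 18/6 = 3; σ²_F = ((4−2)/6)² = 0.111
te_G = (1 + 4·6 + 11)/6 = 36/6 = 6; σ²_G = ((11−1)/6)² = 2.778
te_H = (6 + 4·9 + 18)/6 = 60/6 = 10; σ²_H = ((18−6)/6)² = 4.000
te_I = (1 + 4·3 + 5)/6 = 18/6 = 3; σ²_I = ((5−1)/6)² = 0.444

Forward pass:
ES_A = 0; EF_A = 13
ES_B = 13; EF_B = 13+6 = 19
ES_C = 13; EF_C = 13+8 = 21
ES_D = 21; EF_D = 21+9 = 30
ES_E = max(EF_A=13, EF_C=21) = 21; EF_E = 21+7 = 28
ES_F = max(EF_B=19, EF_C=21) = 21; EF_F = 21+3 = 24
ES_G = max(EF_B=19, EF_C=21) = 21; EF_G = 21+6 = 27
ES_H = max(EF_B=19, EF_C=21) = 21; EF_H = 21+10 = 31
ES_I = max(EF_B=19, EF_D=30, EF_E=28, EF_F=24, EF_G=27, EF_H=31) = 31; EF_I = 31+3 = 34
Expected project duration μ = 34 days. Critical path: A → C → H → I.

Variance along critical path = 7.111 + 1.000 + 4.000 + 0.444 = 12.556; σ = 3.543 days.
D = μ + z·σ = 34 + 1.282·3.543 = 38.5 days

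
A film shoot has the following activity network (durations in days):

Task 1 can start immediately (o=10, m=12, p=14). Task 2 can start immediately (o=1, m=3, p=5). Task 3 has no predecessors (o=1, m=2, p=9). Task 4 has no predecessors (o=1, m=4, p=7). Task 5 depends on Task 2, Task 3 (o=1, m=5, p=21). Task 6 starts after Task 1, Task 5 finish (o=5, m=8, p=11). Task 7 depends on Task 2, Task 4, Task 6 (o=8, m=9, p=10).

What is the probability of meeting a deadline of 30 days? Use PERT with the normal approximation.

te_Task 1 = (10 + 4·12 + 14)/6 = 72/6 = 12; σ²_Task 1 = ((14−10)/6)² = 0.444
te_Task 2 = (1 + 4·3 + 5)/6 = 18/6 = 3; σ²_Task 2 = ((5−1)/6)² = 0.444
te_Task 3 = (1 + 4·2 + 9)/6 = 18/6 = 3; σ²_Task 3 = ((9−1)/6)² = 1.778
te_Task 4 = (1 + 4·4 + 7)/6 = 24/6 = 4; σ²_Task 4 = ((7−1)/6)² = 1.000
te_Task 5 = (1 + 4·5 + 21)/6 = 42/6 = 7; σ²_Task 5 = ((21−1)/6)² = 11.111
te_Task 6 = (5 + 4·8 + 11)/6 = 48/6 = 8; σ²_Task 6 = ((11−5)/6)² = 1.000
te_Task 7 = (8 + 4·9 + 10)/6 = 54/6 = 9; σ²_Task 7 = ((10−8)/6)² = 0.111

Forward pass:
ES_Task 1 = 0; EF_Task 1 = 12
ES_Task 2 = 0; EF_Task 2 = 3
ES_Task 3 = 0; EF_Task 3 = 3
ES_Task 4 = 0; EF_Task 4 = 4
ES_Task 5 = max(EF_Task 2=3, EF_Task 3=3) = 3; EF_Task 5 = 3+7 = 10
ES_Task 6 = max(EF_Task 1=12, EF_Task 5=10) = 12; EF_Task 6 = 12+8 = 20
ES_Task 7 = max(EF_Task 2=3, EF_Task 4=4, EF_Task 6=20) = 20; EF_Task 7 = 20+9 = 29
Expected project duration μ = 29 days. Critical path: Task 1 → Task 6 → Task 7.

Variance along critical path = 0.444 + 1.000 + 0.111 = 1.556; σ = √1.556 = 1.247 days.
Z = (30 − 29) / 1.247 = 0.802
P(T ≤ 30) = Φ(0.802) ≈ 0.789

0.789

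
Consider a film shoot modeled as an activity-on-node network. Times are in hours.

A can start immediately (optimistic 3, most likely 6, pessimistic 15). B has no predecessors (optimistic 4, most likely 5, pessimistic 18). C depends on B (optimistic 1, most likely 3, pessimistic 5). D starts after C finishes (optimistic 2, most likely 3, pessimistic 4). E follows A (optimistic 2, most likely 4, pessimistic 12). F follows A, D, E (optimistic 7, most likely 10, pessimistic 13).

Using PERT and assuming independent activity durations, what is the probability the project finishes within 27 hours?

te_A = (3 + 4·6 + 15)/6 = 42/6 = 7; σ²_A = ((15−3)/6)² = 4.000
te_B = (4 + 4·5 + 18)/6 = 42/6 = 7; σ²_B = ((18−4)/6)² = 5.444
te_C = (1 + 4·3 + 5)/6 = 18/6 = 3; σ²_C = ((5−1)/6)² = 0.444
te_D = (2 + 4·3 + 4)/6 = 18/6 = 3; σ²_D = ((4−2)/6)² = 0.111
te_E = (2 + 4·4 + 12)/6 = 30/6 = 5; σ²_E = ((12−2)/6)² = 2.778
te_F = (7 + 4·10 + 13)/6 = 60/6 = 10; σ²_F = ((13−7)/6)² = 1.000

Forward pass:
ES_A = 0; EF_A = 7
ES_B = 0; EF_B = 7
ES_C = 7; EF_C = 7+3 = 10
ES_D = 10; EF_D = 10+3 = 13
ES_E = 7; EF_E = 7+5 = 12
ES_F = max(EF_A=7, EF_D=13, EF_E=12) = 13; EF_F = 13+10 = 23
Expected project duration μ = 23 hours. Critical path: B → C → D → F.

Variance along critical path = 5.444 + 0.444 + 0.111 + 1.000 = 7.000; σ = √7.000 = 2.646 hours.
Z = (27 − 23) / 2.646 = 1.512
P(T ≤ 27) = Φ(1.512) ≈ 0.935

0.935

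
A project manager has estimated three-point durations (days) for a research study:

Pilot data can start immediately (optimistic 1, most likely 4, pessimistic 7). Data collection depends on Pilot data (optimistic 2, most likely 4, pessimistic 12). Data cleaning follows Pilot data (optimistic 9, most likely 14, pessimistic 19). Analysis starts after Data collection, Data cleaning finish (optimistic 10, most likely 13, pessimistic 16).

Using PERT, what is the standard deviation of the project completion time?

te_Pilot data = (1 + 4·4 + 7)/6 = 24/6 = 4; σ²_Pilot data = ((7−1)/6)² = 1.000
te_Data collection = (2 + 4·4 + 12)/6 = 30/6 = 5; σ²_Data collection = ((12−2)/6)² = 2.778
te_Data cleaning = (9 + 4·14 + 19)/6 = 84/6 = 14; σ²_Data cleaning = ((19−9)/6)² = 2.778
te_Analysis = (10 + 4·13 + 16)/6 = 78/6 = 13; σ²_Analysis = ((16−10)/6)² = 1.000

Forward pass:
ES_Pilot data = 0; EF_Pilot data = 4
ES_Data collection = 4; EF_Data collection = 4+5 = 9
ES_Data cleaning = 4; EF_Data cleaning = 4+14 = 18
ES_Analysis = max(EF_Data collection=9, EF_Data cleaning=18) = 18; EF_Analysis = 18+13 = 31
Expected project duration μ = 31 days. Critical path: Pilot data → Data cleaning → Analysis.

Variance along critical path = 1.000 + 2.778 + 1.000 = 4.778
σ = √4.778 = 2.186 days

2.19 days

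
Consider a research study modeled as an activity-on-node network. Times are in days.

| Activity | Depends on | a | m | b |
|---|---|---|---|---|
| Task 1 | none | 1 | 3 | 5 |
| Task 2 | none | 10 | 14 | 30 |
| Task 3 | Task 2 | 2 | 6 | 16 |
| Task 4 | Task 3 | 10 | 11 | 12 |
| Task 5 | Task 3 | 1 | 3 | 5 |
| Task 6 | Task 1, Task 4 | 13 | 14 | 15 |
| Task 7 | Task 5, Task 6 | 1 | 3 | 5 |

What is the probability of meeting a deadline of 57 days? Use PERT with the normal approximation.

0.926

te_Task 1 = (1 + 4·3 + 5)/6 = 18/6 = 3; σ²_Task 1 = ((5−1)/6)² = 0.444
te_Task 2 = (10 + 4·14 + 30)/6 = 96/6 = 16; σ²_Task 2 = ((30−10)/6)² = 11.111
te_Task 3 = (2 + 4·6 + 16)/6 = 42/6 = 7; σ²_Task 3 = ((16−2)/6)² = 5.444
te_Task 4 = (10 + 4·11 + 12)/6 = 66/6 = 11; σ²_Task 4 = ((12−10)/6)² = 0.111
te_Task 5 = (1 + 4·3 + 5)/6 = 18/6 = 3; σ²_Task 5 = ((5−1)/6)² = 0.444
te_Task 6 = (13 + 4·14 + 15)/6 = 84/6 = 14; σ²_Task 6 = ((15−13)/6)² = 0.111
te_Task 7 = (1 + 4·3 + 5)/6 = 18/6 = 3; σ²_Task 7 = ((5−1)/6)² = 0.444

Forward pass:
ES_Task 1 = 0; EF_Task 1 = 3
ES_Task 2 = 0; EF_Task 2 = 16
ES_Task 3 = 16; EF_Task 3 = 16+7 = 23
ES_Task 4 = 23; EF_Task 4 = 23+11 = 34
ES_Task 5 = 23; EF_Task 5 = 23+3 = 26
ES_Task 6 = max(EF_Task 1=3, EF_Task 4=34) = 34; EF_Task 6 = 34+14 = 48
ES_Task 7 = max(EF_Task 5=26, EF_Task 6=48) = 48; EF_Task 7 = 48+3 = 51
Expected project duration μ = 51 days. Critical path: Task 2 → Task 3 → Task 4 → Task 6 → Task 7.

Variance along critical path = 11.111 + 5.444 + 0.111 + 0.111 + 0.444 = 17.222; σ = √17.222 = 4.150 days.
Z = (57 − 51) / 4.150 = 1.446
P(T ≤ 57) = Φ(1.446) ≈ 0.926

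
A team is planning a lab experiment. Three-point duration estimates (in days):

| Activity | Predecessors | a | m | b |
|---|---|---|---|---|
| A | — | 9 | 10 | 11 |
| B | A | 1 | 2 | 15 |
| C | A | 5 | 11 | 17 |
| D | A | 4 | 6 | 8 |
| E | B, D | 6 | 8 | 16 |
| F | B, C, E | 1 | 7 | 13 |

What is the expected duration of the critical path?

te_A = (9 + 4·10 + 11)/6 = 60/6 = 10
te_B = (1 + 4·2 + 15)/6 = 24/6 = 4
te_C = (5 + 4·11 + 17)/6 = 66/6 = 11
te_D = (4 + 4·6 + 8)/6 = 36/6 = 6
te_E = (6 + 4·8 + 16)/6 = 54/6 = 9
te_F = (1 + 4·7 + 13)/6 = 42/6 = 7

Forward pass:
ES_A = 0; EF_A = 10
ES_B = 10; EF_B = 10+4 = 14
ES_C = 10; EF_C = 10+11 = 21
ES_D = 10; EF_D = 10+6 = 16
ES_E = max(EF_B=14, EF_D=16) = 16; EF_E = 16+9 = 25
ES_F = max(EF_B=14, EF_C=21, EF_E=25) = 25; EF_F = 25+7 = 32
Expected project duration μ = 32 days. Critical path: A → D → E → F.

32 days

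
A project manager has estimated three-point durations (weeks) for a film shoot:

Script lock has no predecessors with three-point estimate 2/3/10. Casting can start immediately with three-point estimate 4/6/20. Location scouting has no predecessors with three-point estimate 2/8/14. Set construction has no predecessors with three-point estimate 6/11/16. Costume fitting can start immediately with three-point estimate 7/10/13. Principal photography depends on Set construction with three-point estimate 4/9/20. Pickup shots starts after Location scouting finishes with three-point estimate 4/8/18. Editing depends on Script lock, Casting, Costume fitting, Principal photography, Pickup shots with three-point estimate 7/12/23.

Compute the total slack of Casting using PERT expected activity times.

te_Script lock = (2 + 4·3 + 10)/6 = 24/6 = 4
te_Casting = (4 + 4·6 + 20)/6 = 48/6 = 8
te_Location scouting = (2 + 4·8 + 14)/6 = 48/6 = 8
te_Set construction = (6 + 4·11 + 16)/6 = 66/6 = 11
te_Costume fitting = (7 + 4·10 + 13)/6 = 60/6 = 10
te_Principal photography = (4 + 4·9 + 20)/6 = 60/6 = 10
te_Pickup shots = (4 + 4·8 + 18)/6 = 54/6 = 9
te_Editing = (7 + 4·12 + 23)/6 = 78/6 = 13

Forward pass:
ES_Script lock = 0; EF_Script lock = 4
ES_Casting = 0; EF_Casting = 8
ES_Location scouting = 0; EF_Location scouting = 8
ES_Set construction = 0; EF_Set construction = 11
ES_Costume fitting = 0; EF_Costume fitting = 10
ES_Principal photography = 11; EF_Principal photography = 11+10 = 21
ES_Pickup shots = 8; EF_Pickup shots = 8+9 = 17
ES_Editing = max(EF_Script lock=4, EF_Casting=8, EF_Costume fitting=10, EF_Principal photography=21, EF_Pickup shots=17) = 21; EF_Editing = 21+13 = 34
Expected project duration μ = 34 weeks. Critical path: Set construction → Principal photography → Editing.

Backward pass:
LF_Editing = 34; LS_Editing = 34−13 = 21
LF_Pickup shots = LS_Editing = 21; LS_Pickup shots = 21−9 = 12
LF_Principal photography = LS_Editing = 21; LS_Principal photography = 21−10 = 11
LF_Costume fitting = LS_Editing = 21; LS_Costume fitting = 21−10 = 11
LF_Set construction = LS_Principal photography = 11; LS_Set construction = 11−11 = 0
LF_Location scouting = LS_Pickup shots = 12; LS_Location scouting = 12−8 = 4
LF_Casting = LS_Editing = 21; LS_Casting = 21−8 = 13
LF_Script lock = LS_Editing = 21; LS_Script lock = 21−4 = 17
Slack_Casting = LS_Casting − ES_Casting = 13 − 0 = 13

13 weeks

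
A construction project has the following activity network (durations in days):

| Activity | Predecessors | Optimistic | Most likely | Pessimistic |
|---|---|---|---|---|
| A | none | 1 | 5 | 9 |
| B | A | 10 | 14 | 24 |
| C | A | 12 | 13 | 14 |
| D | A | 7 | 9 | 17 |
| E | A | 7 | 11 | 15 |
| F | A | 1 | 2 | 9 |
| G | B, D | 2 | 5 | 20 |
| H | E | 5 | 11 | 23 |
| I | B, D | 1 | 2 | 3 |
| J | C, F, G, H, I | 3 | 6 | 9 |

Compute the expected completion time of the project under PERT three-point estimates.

34 days

te_A = (1 + 4·5 + 9)/6 = 30/6 = 5
te_B = (10 + 4·14 + 24)/6 = 90/6 = 15
te_C = (12 + 4·13 + 14)/6 = 78/6 = 13
te_D = (7 + 4·9 + 17)/6 = 60/6 = 10
te_E = (7 + 4·11 + 15)/6 = 66/6 = 11
te_F = (1 + 4·2 + 9)/6 = 18/6 = 3
te_G = (2 + 4·5 + 20)/6 = 42/6 = 7
te_H = (5 + 4·11 + 23)/6 = 72/6 = 12
te_I = (1 + 4·2 + 3)/6 = 12/6 = 2
te_J = (3 + 4·6 + 9)/6 = 36/6 = 6

Forward pass:
ES_A = 0; EF_A = 5
ES_B = 5; EF_B = 5+15 = 20
ES_C = 5; EF_C = 5+13 = 18
ES_D = 5; EF_D = 5+10 = 15
ES_E = 5; EF_E = 5+11 = 16
ES_F = 5; EF_F = 5+3 = 8
ES_G = max(EF_B=20, EF_D=15) = 20; EF_G = 20+7 = 27
ES_H = 16; EF_H = 16+12 = 28
ES_I = max(EF_B=20, EF_D=15) = 20; EF_I = 20+2 = 22
ES_J = max(EF_C=18, EF_F=8, EF_G=27, EF_H=28, EF_I=22) = 28; EF_J = 28+6 = 34
Expected project duration μ = 34 days. Critical path: A → E → H → J.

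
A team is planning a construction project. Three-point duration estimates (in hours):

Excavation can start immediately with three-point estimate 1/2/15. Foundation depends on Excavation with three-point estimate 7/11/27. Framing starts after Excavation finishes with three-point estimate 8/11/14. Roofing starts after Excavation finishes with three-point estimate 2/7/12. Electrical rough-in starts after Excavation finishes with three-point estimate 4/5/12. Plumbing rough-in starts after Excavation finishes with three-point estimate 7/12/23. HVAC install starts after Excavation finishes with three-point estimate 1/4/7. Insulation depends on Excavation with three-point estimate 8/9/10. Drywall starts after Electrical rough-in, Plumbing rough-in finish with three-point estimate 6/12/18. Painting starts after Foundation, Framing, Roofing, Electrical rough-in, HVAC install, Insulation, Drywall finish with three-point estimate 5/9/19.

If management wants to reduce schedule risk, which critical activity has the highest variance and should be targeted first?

Plumbing rough-in

te_Excavation = (1 + 4·2 + 15)/6 = 24/6 = 4; σ²_Excavation = ((15−1)/6)² = 5.444
te_Foundation = (7 + 4·11 + 27)/6 = 78/6 = 13; σ²_Foundation = ((27−7)/6)² = 11.111
te_Framing = (8 + 4·11 + 14)/6 = 66/6 = 11; σ²_Framing = ((14−8)/6)² = 1.000
te_Roofing = (2 + 4·7 + 12)/6 = 42/6 = 7; σ²_Roofing = ((12−2)/6)² = 2.778
te_Electrical rough-in = (4 + 4·5 + 12)/6 = 36/6 = 6; σ²_Electrical rough-in = ((12−4)/6)² = 1.778
te_Plumbing rough-in = (7 + 4·12 + 23)/6 = 78/6 = 13; σ²_Plumbing rough-in = ((23−7)/6)² = 7.111
te_HVAC install = (1 + 4·4 + 7)/6 = 24/6 = 4; σ²_HVAC install = ((7−1)/6)² = 1.000
te_Insulation = (8 + 4·9 + 10)/6 = 54/6 = 9; σ²_Insulation = ((10−8)/6)² = 0.111
te_Drywall = (6 + 4·12 + 18)/6 = 72/6 = 12; σ²_Drywall = ((18−6)/6)² = 4.000
te_Painting = (5 + 4·9 + 19)/6 = 60/6 = 10; σ²_Painting = ((19−5)/6)² = 5.444

Forward pass:
ES_Excavation = 0; EF_Excavation = 4
ES_Foundation = 4; EF_Foundation = 4+13 = 17
ES_Framing = 4; EF_Framing = 4+11 = 15
ES_Roofing = 4; EF_Roofing = 4+7 = 11
ES_Electrical rough-in = 4; EF_Electrical rough-in = 4+6 = 10
ES_Plumbing rough-in = 4; EF_Plumbing rough-in = 4+13 = 17
ES_HVAC install = 4; EF_HVAC install = 4+4 = 8
ES_Insulation = 4; EF_Insulation = 4+9 = 13
ES_Drywall = max(EF_Electrical rough-in=10, EF_Plumbing rough-in=17) = 17; EF_Drywall = 17+12 = 29
ES_Painting = max(EF_Foundation=17, EF_Framing=15, EF_Roofing=11, EF_Electrical rough-in=10, EF_HVAC install=8, EF_Insulation=13, EF_Drywall=29) = 29; EF_Painting = 29+10 = 39
Expected project duration μ = 39 hours. Critical path: Excavation → Plumbing rough-in → Drywall → Painting.

Variances on critical path: σ²_Excavation=5.444, σ²_Plumbing rough-in=7.111, σ²_Drywall=4.000, σ²_Painting=5.444.
Largest is σ²_Plumbing rough-in = 7.111.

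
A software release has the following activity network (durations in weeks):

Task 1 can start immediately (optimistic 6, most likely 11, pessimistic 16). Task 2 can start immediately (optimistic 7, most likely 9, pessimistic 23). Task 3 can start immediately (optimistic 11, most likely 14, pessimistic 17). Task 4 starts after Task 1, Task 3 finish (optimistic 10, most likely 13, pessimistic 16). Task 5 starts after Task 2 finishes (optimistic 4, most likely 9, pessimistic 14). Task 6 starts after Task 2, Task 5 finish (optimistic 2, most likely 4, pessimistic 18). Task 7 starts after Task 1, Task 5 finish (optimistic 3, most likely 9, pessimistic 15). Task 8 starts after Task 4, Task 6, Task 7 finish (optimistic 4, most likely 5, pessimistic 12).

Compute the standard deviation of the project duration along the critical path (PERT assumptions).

3.96 weeks

te_Task 1 = (6 + 4·11 + 16)/6 = 66/6 = 11; σ²_Task 1 = ((16−6)/6)² = 2.778
te_Task 2 = (7 + 4·9 + 23)/6 = 66/6 = 11; σ²_Task 2 = ((23−7)/6)² = 7.111
te_Task 3 = (11 + 4·14 + 17)/6 = 84/6 = 14; σ²_Task 3 = ((17−11)/6)² = 1.000
te_Task 4 = (10 + 4·13 + 16)/6 = 78/6 = 13; σ²_Task 4 = ((16−10)/6)² = 1.000
te_Task 5 = (4 + 4·9 + 14)/6 = 54/6 = 9; σ²_Task 5 = ((14−4)/6)² = 2.778
te_Task 6 = (2 + 4·4 + 18)/6 = 36/6 = 6; σ²_Task 6 = ((18−2)/6)² = 7.111
te_Task 7 = (3 + 4·9 + 15)/6 = 54/6 = 9; σ²_Task 7 = ((15−3)/6)² = 4.000
te_Task 8 = (4 + 4·5 + 12)/6 = 36/6 = 6; σ²_Task 8 = ((12−4)/6)² = 1.778

Forward pass:
ES_Task 1 = 0; EF_Task 1 = 11
ES_Task 2 = 0; EF_Task 2 = 11
ES_Task 3 = 0; EF_Task 3 = 14
ES_Task 4 = max(EF_Task 1=11, EF_Task 3=14) = 14; EF_Task 4 = 14+13 = 27
ES_Task 5 = 11; EF_Task 5 = 11+9 = 20
ES_Task 6 = max(EF_Task 2=11, EF_Task 5=20) = 20; EF_Task 6 = 20+6 = 26
ES_Task 7 = max(EF_Task 1=11, EF_Task 5=20) = 20; EF_Task 7 = 20+9 = 29
ES_Task 8 = max(EF_Task 4=27, EF_Task 6=26, EF_Task 7=29) = 29; EF_Task 8 = 29+6 = 35
Expected project duration μ = 35 weeks. Critical path: Task 2 → Task 5 → Task 7 → Task 8.

Variance along critical path = 7.111 + 2.778 + 4.000 + 1.778 = 15.667
σ = √15.667 = 3.958 weeks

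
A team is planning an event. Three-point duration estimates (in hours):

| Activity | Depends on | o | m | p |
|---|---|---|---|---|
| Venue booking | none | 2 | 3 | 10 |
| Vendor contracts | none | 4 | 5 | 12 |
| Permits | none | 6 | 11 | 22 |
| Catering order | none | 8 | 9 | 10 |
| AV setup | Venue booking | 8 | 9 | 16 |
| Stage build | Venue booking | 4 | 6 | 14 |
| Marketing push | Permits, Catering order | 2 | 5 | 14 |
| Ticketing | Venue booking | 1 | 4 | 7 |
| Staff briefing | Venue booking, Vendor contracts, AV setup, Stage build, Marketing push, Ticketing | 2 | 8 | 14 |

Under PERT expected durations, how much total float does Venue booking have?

te_Venue booking = (2 + 4·3 + 10)/6 = 24/6 = 4
te_Vendor contracts = (4 + 4·5 + 12)/6 = 36/6 = 6
te_Permits = (6 + 4·11 + 22)/6 = 72/6 = 12
te_Catering order = (8 + 4·9 + 10)/6 = 54/6 = 9
te_AV setup = (8 + 4·9 + 16)/6 = 60/6 = 10
te_Stage build = (4 + 4·6 + 14)/6 = 42/6 = 7
te_Marketing push = (2 + 4·5 + 14)/6 = 36/6 = 6
te_Ticketing = (1 + 4·4 + 7)/6 = 24/6 = 4
te_Staff briefing = (2 + 4·8 + 14)/6 = 48/6 = 8

Forward pass:
ES_Venue booking = 0; EF_Venue booking = 4
ES_Vendor contracts = 0; EF_Vendor contracts = 6
ES_Permits = 0; EF_Permits = 12
ES_Catering order = 0; EF_Catering order = 9
ES_AV setup = 4; EF_AV setup = 4+10 = 14
ES_Stage build = 4; EF_Stage build = 4+7 = 11
ES_Marketing push = max(EF_Permits=12, EF_Catering order=9) = 12; EF_Marketing push = 12+6 = 18
ES_Ticketing = 4; EF_Ticketing = 4+4 = 8
ES_Staff briefing = max(EF_Venue booking=4, EF_Vendor contracts=6, EF_AV setup=14, EF_Stage build=11, EF_Marketing push=18, EF_Ticketing=8) = 18; EF_Staff briefing = 18+8 = 26
Expected project duration μ = 26 hours. Critical path: Permits → Marketing push → Staff briefing.

Backward pass:
LF_Staff briefing = 26; LS_Staff briefing = 26−8 = 18
LF_Ticketing = LS_Staff briefing = 18; LS_Ticketing = 18−4 = 14
LF_Marketing push = LS_Staff briefing = 18; LS_Marketing push = 18−6 = 12
LF_Stage build = LS_Staff briefing = 18; LS_Stage build = 18−7 = 11
LF_AV setup = LS_Staff briefing = 18; LS_AV setup = 18−10 = 8
LF_Catering order = LS_Marketing push = 12; LS_Catering order = 12−9 = 3
LF_Permits = LS_Marketing push = 12; LS_Permits = 12−12 = 0
LF_Vendor contracts = LS_Staff briefing = 18; LS_Vendor contracts = 18−6 = 12
LF_Venue booking = min(LS_AV setup=8, LS_Stage build=11, LS_Ticketing=14, LS_Staff briefing=18) = 8; LS_Venue booking = 8−4 = 4
Slack_Venue booking = LS_Venue booking − ES_Venue booking = 4 − 0 = 4

4 hours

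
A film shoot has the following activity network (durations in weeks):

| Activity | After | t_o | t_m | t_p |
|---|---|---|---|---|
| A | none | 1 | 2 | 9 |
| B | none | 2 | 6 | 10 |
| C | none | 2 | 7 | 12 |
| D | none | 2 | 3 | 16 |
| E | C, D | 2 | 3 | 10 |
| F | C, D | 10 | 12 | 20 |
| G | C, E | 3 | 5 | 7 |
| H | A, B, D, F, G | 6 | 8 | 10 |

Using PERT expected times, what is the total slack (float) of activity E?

4 weeks

te_A = (1 + 4·2 + 9)/6 = 18/6 = 3
te_B = (2 + 4·6 + 10)/6 = 36/6 = 6
te_C = (2 + 4·7 + 12)/6 = 42/6 = 7
te_D = (2 + 4·3 + 16)/6 = 30/6 = 5
te_E = (2 + 4·3 + 10)/6 = 24/6 = 4
te_F = (10 + 4·12 + 20)/6 = 78/6 = 13
te_G = (3 + 4·5 + 7)/6 = 30/6 = 5
te_H = (6 + 4·8 + 10)/6 = 48/6 = 8

Forward pass:
ES_A = 0; EF_A = 3
ES_B = 0; EF_B = 6
ES_C = 0; EF_C = 7
ES_D = 0; EF_D = 5
ES_E = max(EF_C=7, EF_D=5) = 7; EF_E = 7+4 = 11
ES_F = max(EF_C=7, EF_D=5) = 7; EF_F = 7+13 = 20
ES_G = max(EF_C=7, EF_E=11) = 11; EF_G = 11+5 = 16
ES_H = max(EF_A=3, EF_B=6, EF_D=5, EF_F=20, EF_G=16) = 20; EF_H = 20+8 = 28
Expected project duration μ = 28 weeks. Critical path: C → F → H.

Backward pass:
LF_H = 28; LS_H = 28−8 = 20
LF_G = LS_H = 20; LS_G = 20−5 = 15
LF_F = LS_H = 20; LS_F = 20−13 = 7
LF_E = LS_G = 15; LS_E = 15−4 = 11
LF_D = min(LS_E=11, LS_F=7, LS_H=20) = 7; LS_D = 7−5 = 2
LF_C = min(LS_E=11, LS_F=7, LS_G=15) = 7; LS_C = 7−7 = 0
LF_B = LS_H = 20; LS_B = 20−6 = 14
LF_A = LS_H = 20; LS_A = 20−3 = 17
Slack_E = LS_E − ES_E = 11 − 7 = 4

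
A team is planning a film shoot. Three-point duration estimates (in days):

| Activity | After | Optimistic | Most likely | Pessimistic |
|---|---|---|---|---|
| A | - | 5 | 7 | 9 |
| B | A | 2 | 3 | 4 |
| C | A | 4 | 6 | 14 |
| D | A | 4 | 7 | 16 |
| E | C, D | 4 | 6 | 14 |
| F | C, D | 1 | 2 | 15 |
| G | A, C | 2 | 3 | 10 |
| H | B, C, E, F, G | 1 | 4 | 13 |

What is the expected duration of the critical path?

te_A = (5 + 4·7 + 9)/6 = 42/6 = 7
te_B = (2 + 4·3 + 4)/6 = 18/6 = 3
te_C = (4 + 4·6 + 14)/6 = 42/6 = 7
te_D = (4 + 4·7 + 16)/6 = 48/6 = 8
te_E = (4 + 4·6 + 14)/6 = 42/6 = 7
te_F = (1 + 4·2 + 15)/6 = 24/6 = 4
te_G = (2 + 4·3 + 10)/6 = 24/6 = 4
te_H = (1 + 4·4 + 13)/6 = 30/6 = 5

Forward pass:
ES_A = 0; EF_A = 7
ES_B = 7; EF_B = 7+3 = 10
ES_C = 7; EF_C = 7+7 = 14
ES_D = 7; EF_D = 7+8 = 15
ES_E = max(EF_C=14, EF_D=15) = 15; EF_E = 15+7 = 22
ES_F = max(EF_C=14, EF_D=15) = 15; EF_F = 15+4 = 19
ES_G = max(EF_A=7, EF_C=14) = 14; EF_G = 14+4 = 18
ES_H = max(EF_B=10, EF_C=14, EF_E=22, EF_F=19, EF_G=18) = 22; EF_H = 22+5 = 27
Expected project duration μ = 27 days. Critical path: A → D → E → H.

27 days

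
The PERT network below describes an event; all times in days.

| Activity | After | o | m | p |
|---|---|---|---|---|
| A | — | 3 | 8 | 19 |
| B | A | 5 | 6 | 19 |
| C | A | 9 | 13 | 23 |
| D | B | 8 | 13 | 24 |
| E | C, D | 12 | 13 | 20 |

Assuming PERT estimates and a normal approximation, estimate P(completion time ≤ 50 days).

te_A = (3 + 4·8 + 19)/6 = 54/6 = 9; σ²_A = ((19−3)/6)² = 7.111
te_B = (5 + 4·6 + 19)/6 = 48/6 = 8; σ²_B = ((19−5)/6)² = 5.444
te_C = (9 + 4·13 + 23)/6 = 84/6 = 14; σ²_C = ((23−9)/6)² = 5.444
te_D = (8 + 4·13 + 24)/6 = 84/6 = 14; σ²_D = ((24−8)/6)² = 7.111
te_E = (12 + 4·13 + 20)/6 = 84/6 = 14; σ²_E = ((20−12)/6)² = 1.778

Forward pass:
ES_A = 0; EF_A = 9
ES_B = 9; EF_B = 9+8 = 17
ES_C = 9; EF_C = 9+14 = 23
ES_D = 17; EF_D = 17+14 = 31
ES_E = max(EF_C=23, EF_D=31) = 31; EF_E = 31+14 = 45
Expected project duration μ = 45 days. Critical path: A → B → D → E.

Variance along critical path = 7.111 + 5.444 + 7.111 + 1.778 = 21.444; σ = √21.444 = 4.631 days.
Z = (50 − 45) / 4.631 = 1.080
P(T ≤ 50) = Φ(1.080) ≈ 0.860

0.860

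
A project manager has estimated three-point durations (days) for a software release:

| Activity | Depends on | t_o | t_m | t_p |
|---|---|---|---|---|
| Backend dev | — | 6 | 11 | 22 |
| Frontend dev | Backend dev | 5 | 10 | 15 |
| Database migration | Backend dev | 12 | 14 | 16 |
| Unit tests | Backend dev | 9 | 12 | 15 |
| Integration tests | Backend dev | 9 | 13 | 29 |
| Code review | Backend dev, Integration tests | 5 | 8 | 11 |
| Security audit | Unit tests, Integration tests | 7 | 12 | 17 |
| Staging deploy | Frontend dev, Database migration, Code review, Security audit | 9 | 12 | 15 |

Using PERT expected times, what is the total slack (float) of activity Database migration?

13 days

te_Backend dev = (6 + 4·11 + 22)/6 = 72/6 = 12
te_Frontend dev = (5 + 4·10 + 15)/6 = 60/6 = 10
te_Database migration = (12 + 4·14 + 16)/6 = 84/6 = 14
te_Unit tests = (9 + 4·12 + 15)/6 = 72/6 = 12
te_Integration tests = (9 + 4·13 + 29)/6 = 90/6 = 15
te_Code review = (5 + 4·8 + 11)/6 = 48/6 = 8
te_Security audit = (7 + 4·12 + 17)/6 = 72/6 = 12
te_Staging deploy = (9 + 4·12 + 15)/6 = 72/6 = 12

Forward pass:
ES_Backend dev = 0; EF_Backend dev = 12
ES_Frontend dev = 12; EF_Frontend dev = 12+10 = 22
ES_Database migration = 12; EF_Database migration = 12+14 = 26
ES_Unit tests = 12; EF_Unit tests = 12+12 = 24
ES_Integration tests = 12; EF_Integration tests = 12+15 = 27
ES_Code review = max(EF_Backend dev=12, EF_Integration tests=27) = 27; EF_Code review = 27+8 = 35
ES_Security audit = max(EF_Unit tests=24, EF_Integration tests=27) = 27; EF_Security audit = 27+12 = 39
ES_Staging deploy = max(EF_Frontend dev=22, EF_Database migration=26, EF_Code review=35, EF_Security audit=39) = 39; EF_Staging deploy = 39+12 = 51
Expected project duration μ = 51 days. Critical path: Backend dev → Integration tests → Security audit → Staging deploy.

Backward pass:
LF_Staging deploy = 51; LS_Staging deploy = 51−12 = 39
LF_Security audit = LS_Staging deploy = 39; LS_Security audit = 39−12 = 27
LF_Code review = LS_Staging deploy = 39; LS_Code review = 39−8 = 31
LF_Integration tests = min(LS_Code review=31, LS_Security audit=27) = 27; LS_Integration tests = 27−15 = 12
LF_Unit tests = LS_Security audit = 27; LS_Unit tests = 27−12 = 15
LF_Database migration = LS_Staging deploy = 39; LS_Database migration = 39−14 = 25
LF_Frontend dev = LS_Staging deploy = 39; LS_Frontend dev = 39−10 = 29
LF_Backend dev = min(LS_Frontend dev=29, LS_Database migration=25, LS_Unit tests=15, LS_Integration tests=12, LS_Code review=31) = 12; LS_Backend dev = 12−12 = 0
Slack_Database migration = LS_Database migration − ES_Database migration = 25 − 12 = 13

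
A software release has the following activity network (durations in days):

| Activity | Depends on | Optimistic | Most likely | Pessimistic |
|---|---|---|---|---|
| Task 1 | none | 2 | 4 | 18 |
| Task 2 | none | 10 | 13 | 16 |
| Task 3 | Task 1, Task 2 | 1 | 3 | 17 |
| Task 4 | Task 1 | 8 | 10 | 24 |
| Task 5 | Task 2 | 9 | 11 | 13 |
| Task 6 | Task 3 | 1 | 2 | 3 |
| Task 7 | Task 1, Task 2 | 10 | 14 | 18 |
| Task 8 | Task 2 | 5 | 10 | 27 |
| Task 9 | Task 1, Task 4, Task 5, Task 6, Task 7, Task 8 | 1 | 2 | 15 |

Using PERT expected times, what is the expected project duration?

31 days

te_Task 1 = (2 + 4·4 + 18)/6 = 36/6 = 6
te_Task 2 = (10 + 4·13 + 16)/6 = 78/6 = 13
te_Task 3 = (1 + 4·3 + 17)/6 = 30/6 = 5
te_Task 4 = (8 + 4·10 + 24)/6 = 72/6 = 12
te_Task 5 = (9 + 4·11 + 13)/6 = 66/6 = 11
te_Task 6 = (1 + 4·2 + 3)/6 = 12/6 = 2
te_Task 7 = (10 + 4·14 + 18)/6 = 84/6 = 14
te_Task 8 = (5 + 4·10 + 27)/6 = 72/6 = 12
te_Task 9 = (1 + 4·2 + 15)/6 = 24/6 = 4

Forward pass:
ES_Task 1 = 0; EF_Task 1 = 6
ES_Task 2 = 0; EF_Task 2 = 13
ES_Task 3 = max(EF_Task 1=6, EF_Task 2=13) = 13; EF_Task 3 = 13+5 = 18
ES_Task 4 = 6; EF_Task 4 = 6+12 = 18
ES_Task 5 = 13; EF_Task 5 = 13+11 = 24
ES_Task 6 = 18; EF_Task 6 = 18+2 = 20
ES_Task 7 = max(EF_Task 1=6, EF_Task 2=13) = 13; EF_Task 7 = 13+14 = 27
ES_Task 8 = 13; EF_Task 8 = 13+12 = 25
ES_Task 9 = max(EF_Task 1=6, EF_Task 4=18, EF_Task 5=24, EF_Task 6=20, EF_Task 7=27, EF_Task 8=25) = 27; EF_Task 9 = 27+4 = 31
Expected project duration μ = 31 days. Critical path: Task 2 → Task 7 → Task 9.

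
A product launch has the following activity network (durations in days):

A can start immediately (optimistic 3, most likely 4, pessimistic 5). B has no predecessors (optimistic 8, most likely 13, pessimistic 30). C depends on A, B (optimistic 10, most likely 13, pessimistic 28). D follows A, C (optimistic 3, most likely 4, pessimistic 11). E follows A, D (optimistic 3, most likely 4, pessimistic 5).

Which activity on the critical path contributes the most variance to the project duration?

B

te_A = (3 + 4·4 + 5)/6 = 24/6 = 4; σ²_A = ((5−3)/6)² = 0.111
te_B = (8 + 4·13 + 30)/6 = 90/6 = 15; σ²_B = ((30−8)/6)² = 13.444
te_C = (10 + 4·13 + 28)/6 = 90/6 = 15; σ²_C = ((28−10)/6)² = 9.000
te_D = (3 + 4·4 + 11)/6 = 30/6 = 5; σ²_D = ((11−3)/6)² = 1.778
te_E = (3 + 4·4 + 5)/6 = 24/6 = 4; σ²_E = ((5−3)/6)² = 0.111

Forward pass:
ES_A = 0; EF_A = 4
ES_B = 0; EF_B = 15
ES_C = max(EF_A=4, EF_B=15) = 15; EF_C = 15+15 = 30
ES_D = max(EF_A=4, EF_C=30) = 30; EF_D = 30+5 = 35
ES_E = max(EF_A=4, EF_D=35) = 35; EF_E = 35+4 = 39
Expected project duration μ = 39 days. Critical path: B → C → D → E.

Variances on critical path: σ²_B=13.444, σ²_C=9.000, σ²_D=1.778, σ²_E=0.111.
Largest is σ²_B = 13.444.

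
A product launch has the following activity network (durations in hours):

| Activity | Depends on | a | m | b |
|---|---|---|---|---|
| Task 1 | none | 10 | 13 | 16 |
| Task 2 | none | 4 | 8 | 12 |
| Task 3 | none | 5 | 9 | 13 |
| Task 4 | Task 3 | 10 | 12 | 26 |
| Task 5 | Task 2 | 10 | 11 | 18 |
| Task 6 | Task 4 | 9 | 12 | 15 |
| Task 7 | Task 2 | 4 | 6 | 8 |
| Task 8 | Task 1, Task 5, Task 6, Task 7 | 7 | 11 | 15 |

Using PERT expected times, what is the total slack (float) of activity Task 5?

te_Task 1 = (10 + 4·13 + 16)/6 = 78/6 = 13
te_Task 2 = (4 + 4·8 + 12)/6 = 48/6 = 8
te_Task 3 = (5 + 4·9 + 13)/6 = 54/6 = 9
te_Task 4 = (10 + 4·12 + 26)/6 = 84/6 = 14
te_Task 5 = (10 + 4·11 + 18)/6 = 72/6 = 12
te_Task 6 = (9 + 4·12 + 15)/6 = 72/6 = 12
te_Task 7 = (4 + 4·6 + 8)/6 = 36/6 = 6
te_Task 8 = (7 + 4·11 + 15)/6 = 66/6 = 11

Forward pass:
ES_Task 1 = 0; EF_Task 1 = 13
ES_Task 2 = 0; EF_Task 2 = 8
ES_Task 3 = 0; EF_Task 3 = 9
ES_Task 4 = 9; EF_Task 4 = 9+14 = 23
ES_Task 5 = 8; EF_Task 5 = 8+12 = 20
ES_Task 6 = 23; EF_Task 6 = 23+12 = 35
ES_Task 7 = 8; EF_Task 7 = 8+6 = 14
ES_Task 8 = max(EF_Task 1=13, EF_Task 5=20, EF_Task 6=35, EF_Task 7=14) = 35; EF_Task 8 = 35+11 = 46
Expected project duration μ = 46 hours. Critical path: Task 3 → Task 4 → Task 6 → Task 8.

Backward pass:
LF_Task 8 = 46; LS_Task 8 = 46−11 = 35
LF_Task 7 = LS_Task 8 = 35; LS_Task 7 = 35−6 = 29
LF_Task 6 = LS_Task 8 = 35; LS_Task 6 = 35−12 = 23
LF_Task 5 = LS_Task 8 = 35; LS_Task 5 = 35−12 = 23
LF_Task 4 = LS_Task 6 = 23; LS_Task 4 = 23−14 = 9
LF_Task 3 = LS_Task 4 = 9; LS_Task 3 = 9−9 = 0
LF_Task 2 = min(LS_Task 5=23, LS_Task 7=29) = 23; LS_Task 2 = 23−8 = 15
LF_Task 1 = LS_Task 8 = 35; LS_Task 1 = 35−13 = 22
Slack_Task 5 = LS_Task 5 − ES_Task 5 = 23 − 8 = 15

15 hours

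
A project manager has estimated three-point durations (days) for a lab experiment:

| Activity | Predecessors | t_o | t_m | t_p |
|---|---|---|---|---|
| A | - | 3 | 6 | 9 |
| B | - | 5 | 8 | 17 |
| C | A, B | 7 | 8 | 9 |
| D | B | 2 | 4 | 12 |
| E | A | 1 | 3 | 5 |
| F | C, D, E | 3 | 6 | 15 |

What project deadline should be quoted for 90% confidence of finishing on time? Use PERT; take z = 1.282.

27.7 days

te_A = (3 + 4·6 + 9)/6 = 36/6 = 6; σ²_A = ((9−3)/6)² = 1.000
te_B = (5 + 4·8 + 17)/6 = 54/6 = 9; σ²_B = ((17−5)/6)² = 4.000
te_C = (7 + 4·8 + 9)/6 = 48/6 = 8; σ²_C = ((9−7)/6)² = 0.111
te_D = (2 + 4·4 + 12)/6 = 30/6 = 5; σ²_D = ((12−2)/6)² = 2.778
te_E = (1 + 4·3 + 5)/6 = 18/6 = 3; σ²_E = ((5−1)/6)² = 0.444
te_F = (3 + 4·6 + 15)/6 = 42/6 = 7; σ²_F = ((15−3)/6)² = 4.000

Forward pass:
ES_A = 0; EF_A = 6
ES_B = 0; EF_B = 9
ES_C = max(EF_A=6, EF_B=9) = 9; EF_C = 9+8 = 17
ES_D = 9; EF_D = 9+5 = 14
ES_E = 6; EF_E = 6+3 = 9
ES_F = max(EF_C=17, EF_D=14, EF_E=9) = 17; EF_F = 17+7 = 24
Expected project duration μ = 24 days. Critical path: B → C → F.

Variance along critical path = 4.000 + 0.111 + 4.000 = 8.111; σ = 2.848 days.
D = μ + z·σ = 24 + 1.282·2.848 = 27.7 days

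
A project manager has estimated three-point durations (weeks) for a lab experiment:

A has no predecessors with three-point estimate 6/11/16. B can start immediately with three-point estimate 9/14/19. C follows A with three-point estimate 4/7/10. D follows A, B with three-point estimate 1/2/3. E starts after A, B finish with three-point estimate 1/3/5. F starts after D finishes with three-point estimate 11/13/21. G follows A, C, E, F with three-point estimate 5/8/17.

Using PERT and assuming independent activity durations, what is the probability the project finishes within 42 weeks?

0.833

te_A = (6 + 4·11 + 16)/6 = 66/6 = 11; σ²_A = ((16−6)/6)² = 2.778
te_B = (9 + 4·14 + 19)/6 = 84/6 = 14; σ²_B = ((19−9)/6)² = 2.778
te_C = (4 + 4·7 + 10)/6 = 42/6 = 7; σ²_C = ((10−4)/6)² = 1.000
te_D = (1 + 4·2 + 3)/6 = 12/6 = 2; σ²_D = ((3−1)/6)² = 0.111
te_E = (1 + 4·3 + 5)/6 = 18/6 = 3; σ²_E = ((5−1)/6)² = 0.444
te_F = (11 + 4·13 + 21)/6 = 84/6 = 14; σ²_F = ((21−11)/6)² = 2.778
te_G = (5 + 4·8 + 17)/6 = 54/6 = 9; σ²_G = ((17−5)/6)² = 4.000

Forward pass:
ES_A = 0; EF_A = 11
ES_B = 0; EF_B = 14
ES_C = 11; EF_C = 11+7 = 18
ES_D = max(EF_A=11, EF_B=14) = 14; EF_D = 14+2 = 16
ES_E = max(EF_A=11, EF_B=14) = 14; EF_E = 14+3 = 17
ES_F = 16; EF_F = 16+14 = 30
ES_G = max(EF_A=11, EF_C=18, EF_E=17, EF_F=30) = 30; EF_G = 30+9 = 39
Expected project duration μ = 39 weeks. Critical path: B → D → F → G.

Variance along critical path = 2.778 + 0.111 + 2.778 + 4.000 = 9.667; σ = √9.667 = 3.109 weeks.
Z = (42 − 39) / 3.109 = 0.965
P(T ≤ 42) = Φ(0.965) ≈ 0.833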